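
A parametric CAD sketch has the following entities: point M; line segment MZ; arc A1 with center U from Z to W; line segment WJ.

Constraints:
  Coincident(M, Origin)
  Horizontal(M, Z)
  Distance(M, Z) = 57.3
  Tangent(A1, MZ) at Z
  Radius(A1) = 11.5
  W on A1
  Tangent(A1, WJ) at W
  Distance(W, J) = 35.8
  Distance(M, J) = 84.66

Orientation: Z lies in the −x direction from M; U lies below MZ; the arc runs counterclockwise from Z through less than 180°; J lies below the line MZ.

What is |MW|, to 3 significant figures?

69.6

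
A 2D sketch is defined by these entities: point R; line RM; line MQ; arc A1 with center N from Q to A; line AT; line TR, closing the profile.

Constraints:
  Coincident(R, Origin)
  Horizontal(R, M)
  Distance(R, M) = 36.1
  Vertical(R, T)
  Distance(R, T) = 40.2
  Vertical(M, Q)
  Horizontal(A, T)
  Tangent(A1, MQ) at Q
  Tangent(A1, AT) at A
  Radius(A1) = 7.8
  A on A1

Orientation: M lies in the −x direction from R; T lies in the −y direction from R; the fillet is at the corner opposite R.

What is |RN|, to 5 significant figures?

43.019

R is at the origin; R and M share the same y with |RM| = 36.1 and M on the −x side, so M = (-36.100, 0.0000). R and T share the same x with |RT| = 40.2 and T on the −y side, so T = (0.0000, -40.200). The virtual corner opposite R is at (-36.100, -40.200). The tangent condition forces NQ to be normal to MQ and tangency of A1 to AT means the radius NA is perpendicular to AT, with radius 7.8, so the center N sits 7.8 in from both sides at N = (-28.300, -32.400). Then |RN| = |N − R| = 43.019.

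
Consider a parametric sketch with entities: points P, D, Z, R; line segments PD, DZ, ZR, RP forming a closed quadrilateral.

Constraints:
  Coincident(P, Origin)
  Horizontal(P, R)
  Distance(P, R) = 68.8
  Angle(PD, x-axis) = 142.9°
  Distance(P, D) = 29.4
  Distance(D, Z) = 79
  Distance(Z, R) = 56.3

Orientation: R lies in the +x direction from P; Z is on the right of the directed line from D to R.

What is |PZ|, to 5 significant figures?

50.380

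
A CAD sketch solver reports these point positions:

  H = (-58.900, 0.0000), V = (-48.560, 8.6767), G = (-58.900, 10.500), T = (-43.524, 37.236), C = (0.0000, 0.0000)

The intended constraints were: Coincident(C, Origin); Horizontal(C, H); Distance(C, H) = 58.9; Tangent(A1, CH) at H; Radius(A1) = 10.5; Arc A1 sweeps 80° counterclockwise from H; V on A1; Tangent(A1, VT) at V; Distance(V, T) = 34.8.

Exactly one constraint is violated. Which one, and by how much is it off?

Distance(V, T) = 34.8 — off by 5.80.

C = (0.00, 0.00) ✓; C.y = 0.00, H.y = 0.00 ✓; |CH| = 58.90 ✓; ∠(GH, HC) = 90.00° ✓; |GH| = 10.50 ✓; bearing(G→V) − bearing(G→H) = 80.00° ✓; |GV| = 10.50 ✓; ∠(GV, VT) = 90.00° ✓; |VT| = 29.00 ✗.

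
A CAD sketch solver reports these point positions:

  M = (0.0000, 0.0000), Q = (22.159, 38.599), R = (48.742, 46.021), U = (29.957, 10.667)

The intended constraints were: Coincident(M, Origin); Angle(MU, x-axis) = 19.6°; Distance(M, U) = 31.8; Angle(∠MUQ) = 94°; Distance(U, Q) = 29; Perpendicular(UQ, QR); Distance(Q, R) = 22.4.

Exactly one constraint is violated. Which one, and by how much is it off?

Distance(Q, R) = 22.4 — off by 5.20.

M = (0.00, 0.00) ✓; MU at 19.60° ✓; |MU| = 31.80 ✓; ∠MUQ = 94.00° ✓; |UQ| = 29.00 ✓; ∠(UQ, QR) = 90.00° ✓; |QR| = 27.60 ✗.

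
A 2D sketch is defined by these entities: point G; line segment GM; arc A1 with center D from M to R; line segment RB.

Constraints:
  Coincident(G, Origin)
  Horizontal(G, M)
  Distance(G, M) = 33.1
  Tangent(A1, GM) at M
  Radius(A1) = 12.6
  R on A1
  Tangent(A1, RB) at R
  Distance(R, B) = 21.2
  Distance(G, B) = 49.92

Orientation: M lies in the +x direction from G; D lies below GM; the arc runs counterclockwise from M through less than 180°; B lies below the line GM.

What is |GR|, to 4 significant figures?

29.36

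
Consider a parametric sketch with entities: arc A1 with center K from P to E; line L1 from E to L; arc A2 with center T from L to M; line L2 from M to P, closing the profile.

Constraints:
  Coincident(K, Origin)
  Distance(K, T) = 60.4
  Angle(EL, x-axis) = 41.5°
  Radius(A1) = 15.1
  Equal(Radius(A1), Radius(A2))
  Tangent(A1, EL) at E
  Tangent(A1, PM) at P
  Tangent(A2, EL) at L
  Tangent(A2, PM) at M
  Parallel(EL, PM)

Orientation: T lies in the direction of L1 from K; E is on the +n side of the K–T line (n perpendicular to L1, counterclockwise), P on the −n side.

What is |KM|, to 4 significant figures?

62.26

The slot axis is L1's direction at 41.5°, so u = (cos 41.5°, sin 41.5°) = (0.7490, 0.6626) and n = (−sin 41.5°, cos 41.5°) = (-0.6626, 0.7490). K is at the origin and T lies 60.4 along u from K, so T = 60.4·u = (45.24, 40.02). Tangency of A1 to both parallel lines with radius 15.1 puts E and P at K ± 15.1·n: E = (-10.01, 11.31), P = (10.01, -11.31). Equal radii place L and M the same way about T: L = T + 15.1·n = (35.23, 51.33), M = T − 15.1·n = (55.24, 28.71). Then |KM| = |M − K| = 62.26.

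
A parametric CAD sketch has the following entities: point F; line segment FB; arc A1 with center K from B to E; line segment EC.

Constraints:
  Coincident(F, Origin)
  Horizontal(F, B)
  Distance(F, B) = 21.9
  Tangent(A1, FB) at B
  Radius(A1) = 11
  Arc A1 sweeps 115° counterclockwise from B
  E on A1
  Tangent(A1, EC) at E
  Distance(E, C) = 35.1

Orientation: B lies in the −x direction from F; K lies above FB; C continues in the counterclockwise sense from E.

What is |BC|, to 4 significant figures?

47.71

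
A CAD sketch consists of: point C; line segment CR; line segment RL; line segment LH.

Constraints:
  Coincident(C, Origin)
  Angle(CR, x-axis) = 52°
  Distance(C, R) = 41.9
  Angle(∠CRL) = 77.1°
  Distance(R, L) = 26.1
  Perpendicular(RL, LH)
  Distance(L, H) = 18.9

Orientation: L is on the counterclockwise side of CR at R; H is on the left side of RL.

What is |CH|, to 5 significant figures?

27.602

∠CRL = 77.1°, so RL runs at 52.0° + (180° − 77.1°) = 154.90° from the x-axis; with |RL| = 26.1, L = R + 26.1·(cos 154.90°, sin 154.90°) = (2.1609, 44.089). The perpendicularity gives LH at right angles to RL; with |LH| = 18.9 on the left of RL, H = L + 18.9·(-0.42420, -0.90557) = (-5.8565, 26.974). Then |CH| = |H − C| = 27.602.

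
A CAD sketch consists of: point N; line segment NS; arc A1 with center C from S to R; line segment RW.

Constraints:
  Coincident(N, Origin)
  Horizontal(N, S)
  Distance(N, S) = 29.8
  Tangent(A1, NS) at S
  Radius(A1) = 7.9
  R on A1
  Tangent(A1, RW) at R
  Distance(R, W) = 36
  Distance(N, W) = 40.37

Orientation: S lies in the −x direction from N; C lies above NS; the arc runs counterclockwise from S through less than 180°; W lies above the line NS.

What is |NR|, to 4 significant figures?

22.97

Checks: |CS| = 7.900 ✓; |CR| = 7.900 ✓; ∠(CR, RW) = 90.00° ✓; |RW| = 36.00 ✓; |NW| = 40.37 ✓.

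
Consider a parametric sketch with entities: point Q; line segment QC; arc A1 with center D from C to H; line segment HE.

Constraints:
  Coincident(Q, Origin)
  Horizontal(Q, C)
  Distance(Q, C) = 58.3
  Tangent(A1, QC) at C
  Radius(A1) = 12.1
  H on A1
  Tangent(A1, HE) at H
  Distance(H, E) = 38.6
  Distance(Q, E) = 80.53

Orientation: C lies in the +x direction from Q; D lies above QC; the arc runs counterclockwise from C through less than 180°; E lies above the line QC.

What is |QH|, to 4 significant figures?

71.64

Checks: Q.y = 0.00, C.y = 0.00 ✓; |DH| = 12.10 ✓; ∠(DH, HE) = 90.00° ✓; |HE| = 38.60 ✓; |QE| = 80.53 ✓.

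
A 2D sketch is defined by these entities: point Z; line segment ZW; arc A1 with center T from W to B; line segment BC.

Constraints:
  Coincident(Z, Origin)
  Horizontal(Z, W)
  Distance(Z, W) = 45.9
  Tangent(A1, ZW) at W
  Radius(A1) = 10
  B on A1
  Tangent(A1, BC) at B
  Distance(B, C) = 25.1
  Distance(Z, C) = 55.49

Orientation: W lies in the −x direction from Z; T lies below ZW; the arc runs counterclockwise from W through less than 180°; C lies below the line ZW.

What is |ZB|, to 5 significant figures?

56.549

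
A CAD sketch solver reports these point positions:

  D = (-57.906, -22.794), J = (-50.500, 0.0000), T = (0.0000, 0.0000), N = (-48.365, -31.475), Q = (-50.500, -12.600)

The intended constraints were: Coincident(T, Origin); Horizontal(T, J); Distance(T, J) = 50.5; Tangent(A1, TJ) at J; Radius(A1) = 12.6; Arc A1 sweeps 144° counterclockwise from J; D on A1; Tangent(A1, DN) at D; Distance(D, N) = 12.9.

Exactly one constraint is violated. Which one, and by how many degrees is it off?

Tangent(A1, DN) at D — off by 6.30°.

T = (0.00, 0.00) ✓; T.y = 0.00, J.y = 0.00 ✓; |TJ| = 50.50 ✓; ∠(QJ, JT) = 90.00° ✓; |QJ| = 12.60 ✓; bearing(Q→D) − bearing(Q→J) = 144.0° ✓; |QD| = 12.60 ✓; ∠(QD, DN) = 96.30° ✗; |DN| = 12.90 ✓.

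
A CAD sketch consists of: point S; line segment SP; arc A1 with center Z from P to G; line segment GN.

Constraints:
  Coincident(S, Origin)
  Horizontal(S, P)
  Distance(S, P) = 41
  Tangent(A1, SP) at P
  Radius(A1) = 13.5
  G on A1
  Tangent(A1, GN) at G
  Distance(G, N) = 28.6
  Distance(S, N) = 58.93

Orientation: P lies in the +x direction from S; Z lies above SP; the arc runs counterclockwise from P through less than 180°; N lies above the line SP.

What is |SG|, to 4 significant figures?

56.43

Checks: |ZG| = 13.50 ✓; ∠(ZG, GN) = 90.00° ✓; |GN| = 28.60 ✓; |SN| = 58.93 ✓.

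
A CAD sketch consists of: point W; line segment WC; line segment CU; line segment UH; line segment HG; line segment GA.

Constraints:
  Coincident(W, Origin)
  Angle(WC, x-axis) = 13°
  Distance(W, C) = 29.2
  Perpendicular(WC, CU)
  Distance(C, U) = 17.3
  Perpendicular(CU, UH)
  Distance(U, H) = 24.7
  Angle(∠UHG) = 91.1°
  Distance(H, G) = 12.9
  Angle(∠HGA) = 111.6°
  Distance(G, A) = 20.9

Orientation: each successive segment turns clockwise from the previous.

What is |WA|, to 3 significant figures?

23.8

∠UHG = 91.1° gives HG at 104° from the x-axis; with |HG| = 12.9, G = (5.13, -3.33). ∠HGA = 111.6° gives GA at 35.7° from the x-axis; with |GA| = 20.9, A = (22.1, 8.86). Then |WA| = |A − W| = 23.8.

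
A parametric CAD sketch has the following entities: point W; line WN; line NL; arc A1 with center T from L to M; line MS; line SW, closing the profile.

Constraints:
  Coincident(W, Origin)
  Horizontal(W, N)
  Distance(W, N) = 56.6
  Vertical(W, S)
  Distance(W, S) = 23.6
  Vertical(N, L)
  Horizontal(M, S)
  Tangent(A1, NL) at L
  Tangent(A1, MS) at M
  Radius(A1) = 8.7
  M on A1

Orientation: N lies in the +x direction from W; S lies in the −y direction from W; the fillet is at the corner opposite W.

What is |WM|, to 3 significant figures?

53.4

W is at the origin; W and N share the same y with |WN| = 56.6 and N on the +x side, so N = (56.6, 0.00). WS is vertical with |WS| = 23.6 and S on the −y side, so S = (0.00, -23.6). The virtual corner opposite W is at (56.6, -23.6). A1 meets NL tangentially, so TL is at right angles to NL and the tangent condition forces TM to be normal to MS, with radius 8.7, so the center T sits 8.7 in from both sides at T = (47.9, -14.9). That places the tangent points at L = (56.6, -14.9) on NL and M = (47.9, -23.6) on MS. Then |WM| = |M − W| = 53.4.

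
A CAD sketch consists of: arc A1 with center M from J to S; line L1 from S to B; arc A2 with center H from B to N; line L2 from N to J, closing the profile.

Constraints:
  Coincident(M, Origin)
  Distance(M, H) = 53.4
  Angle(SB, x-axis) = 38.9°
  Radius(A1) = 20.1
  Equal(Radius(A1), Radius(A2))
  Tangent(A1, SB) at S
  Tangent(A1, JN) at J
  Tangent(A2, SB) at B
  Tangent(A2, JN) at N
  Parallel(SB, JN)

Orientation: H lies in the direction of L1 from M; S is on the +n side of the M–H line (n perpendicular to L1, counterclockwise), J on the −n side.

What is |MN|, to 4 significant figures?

57.06

The slot axis is L1's direction at 38.9°, so u = (cos 38.9°, sin 38.9°) = (0.7782, 0.6280) and n = (−sin 38.9°, cos 38.9°) = (-0.6280, 0.7782). M is at the origin and H lies 53.4 along u from M, so H = 53.4·u = (41.56, 33.53). Tangency of A1 to both parallel lines with radius 20.1 puts S and J at M ± 20.1·n: S = (-12.62, 15.64), J = (12.62, -15.64). Equal radii place B and N the same way about H: B = H + 20.1·n = (28.94, 49.18), N = H − 20.1·n = (54.18, 17.89). Then |MN| = |N − M| = 57.06.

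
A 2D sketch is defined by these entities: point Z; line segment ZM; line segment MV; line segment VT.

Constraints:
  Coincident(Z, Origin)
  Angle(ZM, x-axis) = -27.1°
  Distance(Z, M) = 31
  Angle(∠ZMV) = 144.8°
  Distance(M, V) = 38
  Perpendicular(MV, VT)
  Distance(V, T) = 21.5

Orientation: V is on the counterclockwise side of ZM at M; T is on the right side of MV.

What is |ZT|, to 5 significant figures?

74.571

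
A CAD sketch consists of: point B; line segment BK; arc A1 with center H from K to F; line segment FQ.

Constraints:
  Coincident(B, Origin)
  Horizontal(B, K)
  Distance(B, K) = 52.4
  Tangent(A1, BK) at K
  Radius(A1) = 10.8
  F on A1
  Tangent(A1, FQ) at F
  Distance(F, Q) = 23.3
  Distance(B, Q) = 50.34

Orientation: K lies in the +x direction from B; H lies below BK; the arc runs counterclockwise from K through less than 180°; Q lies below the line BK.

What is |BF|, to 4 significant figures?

42.73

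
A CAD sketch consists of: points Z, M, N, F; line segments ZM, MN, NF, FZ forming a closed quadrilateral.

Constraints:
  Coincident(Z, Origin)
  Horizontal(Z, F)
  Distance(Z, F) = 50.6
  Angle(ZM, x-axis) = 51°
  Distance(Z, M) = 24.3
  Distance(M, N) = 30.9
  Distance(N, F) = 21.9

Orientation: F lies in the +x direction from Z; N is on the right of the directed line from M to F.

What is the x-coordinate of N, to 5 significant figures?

30.270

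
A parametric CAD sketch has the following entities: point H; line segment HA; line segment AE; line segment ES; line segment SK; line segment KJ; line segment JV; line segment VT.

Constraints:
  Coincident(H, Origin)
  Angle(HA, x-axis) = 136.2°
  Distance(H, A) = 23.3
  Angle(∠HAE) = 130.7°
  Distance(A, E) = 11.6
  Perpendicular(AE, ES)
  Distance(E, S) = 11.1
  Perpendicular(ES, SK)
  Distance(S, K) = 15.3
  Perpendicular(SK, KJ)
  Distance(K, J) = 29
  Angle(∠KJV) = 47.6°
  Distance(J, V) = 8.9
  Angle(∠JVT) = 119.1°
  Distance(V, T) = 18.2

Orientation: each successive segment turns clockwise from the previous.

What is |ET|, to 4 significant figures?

14.16

∠KJV = 47.6° gives JV at 44.50° from the x-axis; with |JV| = 8.9, V = (-28.54, 19.64). ∠JVT = 119.1° gives VT at -16.40° from the x-axis; with |VT| = 18.2, T = (-11.08, 14.50). Then |ET| = |T − E| = 14.16.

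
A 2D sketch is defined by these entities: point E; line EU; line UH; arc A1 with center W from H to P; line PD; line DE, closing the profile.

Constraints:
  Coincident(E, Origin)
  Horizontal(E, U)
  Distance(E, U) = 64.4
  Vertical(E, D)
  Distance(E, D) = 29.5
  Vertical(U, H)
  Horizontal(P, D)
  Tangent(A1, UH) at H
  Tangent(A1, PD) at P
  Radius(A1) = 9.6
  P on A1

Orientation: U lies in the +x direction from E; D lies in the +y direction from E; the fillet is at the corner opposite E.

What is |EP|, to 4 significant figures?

62.24

The virtual corner opposite E is at (64.40, 29.50). Since A1 is tangent to UH there, WH ⟂ UH and tangency of A1 to PD means the radius WP is perpendicular to PD, with radius 9.6, so the center W sits 9.6 in from both sides at W = (54.80, 19.90). That places the tangent points at H = (64.40, 19.90) on UH and P = (54.80, 29.50) on PD. Then |EP| = |P − E| = 62.24.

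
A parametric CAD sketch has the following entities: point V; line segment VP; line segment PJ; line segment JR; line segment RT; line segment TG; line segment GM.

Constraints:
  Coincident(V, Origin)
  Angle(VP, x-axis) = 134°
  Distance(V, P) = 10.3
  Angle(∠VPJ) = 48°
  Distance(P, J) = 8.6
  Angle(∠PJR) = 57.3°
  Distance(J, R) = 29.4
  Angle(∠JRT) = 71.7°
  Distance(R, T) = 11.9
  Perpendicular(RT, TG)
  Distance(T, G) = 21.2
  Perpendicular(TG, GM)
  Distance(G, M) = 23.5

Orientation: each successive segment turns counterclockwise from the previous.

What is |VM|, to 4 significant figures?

15.97

V is at the origin; VP runs at 134.0° with length 10.3, so P = (-7.155, 7.409). ∠VPJ = 48.0° gives PJ at -94.00° from the x-axis; with |PJ| = 8.6, J = (-7.755, -1.170). ∠PJR = 57.3° gives JR at 28.70° from the x-axis; with |JR| = 29.4, R = (18.03, 12.95). ∠JRT = 71.7° gives RT at 137.0° from the x-axis; with |RT| = 11.9, T = (9.330, 21.06). The perpendicularity gives TG at right angles to RT, so TG runs at -133.0°; with |TG| = 21.2, G = (-5.128, 5.560). The perpendicularity gives GM at right angles to TG, so GM runs at -43.00°; with |GM| = 23.5, M = (12.06, -10.47). Then |VM| = |M − V| = 15.97.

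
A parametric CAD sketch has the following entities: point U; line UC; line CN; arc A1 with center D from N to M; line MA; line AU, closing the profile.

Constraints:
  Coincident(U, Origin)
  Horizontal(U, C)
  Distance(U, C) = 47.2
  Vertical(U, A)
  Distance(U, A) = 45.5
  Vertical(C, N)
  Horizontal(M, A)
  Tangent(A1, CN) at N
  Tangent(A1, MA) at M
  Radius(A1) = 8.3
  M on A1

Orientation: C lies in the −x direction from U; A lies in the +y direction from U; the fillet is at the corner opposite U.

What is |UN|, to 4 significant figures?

60.10

U is at the origin; U and C share the same y with |UC| = 47.2 and C on the −x side, so C = (-47.20, 0.000). U and A share the same x with |UA| = 45.5 and A on the +y side, so A = (0.000, 45.50). The virtual corner opposite U is at (-47.20, 45.50). A1 meets CN tangentially, so DN is at right angles to CN and tangency of A1 to MA means the radius DM is perpendicular to MA, with radius 8.3, so the center D sits 8.3 in from both sides at D = (-38.90, 37.20). That places the tangent points at N = (-47.20, 37.20) on CN and M = (-38.90, 45.50) on MA. Then |UN| = |N − U| = 60.10.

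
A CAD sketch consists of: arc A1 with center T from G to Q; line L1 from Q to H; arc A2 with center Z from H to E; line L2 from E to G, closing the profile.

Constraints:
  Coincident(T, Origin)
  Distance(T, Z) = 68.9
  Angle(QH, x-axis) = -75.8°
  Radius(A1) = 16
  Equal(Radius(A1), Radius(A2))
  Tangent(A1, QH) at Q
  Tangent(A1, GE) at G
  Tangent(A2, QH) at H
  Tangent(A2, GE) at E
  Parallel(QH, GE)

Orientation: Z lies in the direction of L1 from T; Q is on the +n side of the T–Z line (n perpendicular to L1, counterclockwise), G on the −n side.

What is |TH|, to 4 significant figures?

70.73

The slot axis is L1's direction at -75.8°, so u = (cos -75.8°, sin -75.8°) = (0.2453, -0.9694) and n = (−sin -75.8°, cos -75.8°) = (0.9694, 0.2453). T is at the origin and Z lies 68.9 along u from T, so Z = 68.9·u = (16.90, -66.79). Tangency of A1 to both parallel lines with radius 16.0 puts Q and G at T ± 16.0·n: Q = (15.51, 3.925), G = (-15.51, -3.925). Equal radii place H and E the same way about Z: H = Z + 16.0·n = (32.41, -62.87), E = Z − 16.0·n = (1.391, -70.72). Then |TH| = |H − T| = 70.73.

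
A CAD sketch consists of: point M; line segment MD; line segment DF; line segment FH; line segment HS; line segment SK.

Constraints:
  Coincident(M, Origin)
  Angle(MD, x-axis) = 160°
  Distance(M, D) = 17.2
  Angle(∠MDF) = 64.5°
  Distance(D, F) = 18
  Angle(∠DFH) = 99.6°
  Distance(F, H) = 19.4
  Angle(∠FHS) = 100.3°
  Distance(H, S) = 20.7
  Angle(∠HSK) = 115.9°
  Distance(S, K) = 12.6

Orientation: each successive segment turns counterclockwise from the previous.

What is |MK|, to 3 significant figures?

14.8

∠FHS = 100.3° gives HS at 75.6° from the x-axis; with |HS| = 20.7, S = (10.1, 6.63). ∠HSK = 115.9° gives SK at 140° from the x-axis; with |SK| = 12.6, K = (0.451, 14.8). Then |MK| = |K − M| = 14.8.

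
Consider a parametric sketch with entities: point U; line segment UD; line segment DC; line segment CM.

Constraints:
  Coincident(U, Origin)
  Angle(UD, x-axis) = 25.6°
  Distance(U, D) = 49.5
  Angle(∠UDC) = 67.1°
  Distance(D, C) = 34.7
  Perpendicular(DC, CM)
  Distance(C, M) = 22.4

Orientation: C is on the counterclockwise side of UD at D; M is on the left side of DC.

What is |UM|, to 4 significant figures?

27.87

U is at the origin; UD runs at 25.6° with length 49.5, so D = 49.5·(cos 25.6°, sin 25.6°) = (44.64, 21.39). ∠UDC = 67.1°, so DC runs at 25.6° + (180° − 67.1°) = 138.5° from the x-axis; with |DC| = 34.7, C = D + 34.7·(cos 138.5°, sin 138.5°) = (18.65, 44.38). The perpendicularity gives CM at right angles to DC; with |CM| = 22.4 on the left of DC, M = C + 22.4·(-0.6626, -0.7490) = (3.809, 27.60). Then |UM| = |M − U| = 27.87.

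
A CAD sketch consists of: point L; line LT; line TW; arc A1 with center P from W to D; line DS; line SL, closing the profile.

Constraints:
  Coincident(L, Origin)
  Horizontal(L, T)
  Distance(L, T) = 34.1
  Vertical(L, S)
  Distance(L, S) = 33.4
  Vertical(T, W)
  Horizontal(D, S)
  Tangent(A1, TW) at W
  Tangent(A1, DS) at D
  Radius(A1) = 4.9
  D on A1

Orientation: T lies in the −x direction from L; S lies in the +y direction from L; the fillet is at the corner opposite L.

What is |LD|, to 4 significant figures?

44.36

The virtual corner opposite L is at (-34.10, 33.40). A1 meets TW tangentially, so PW is at right angles to TW and since A1 is tangent to DS there, PD ⟂ DS, with radius 4.9, so the center P sits 4.9 in from both sides at P = (-29.20, 28.50). That places the tangent points at W = (-34.10, 28.50) on TW and D = (-29.20, 33.40) on DS. Then |LD| = |D − L| = 44.36.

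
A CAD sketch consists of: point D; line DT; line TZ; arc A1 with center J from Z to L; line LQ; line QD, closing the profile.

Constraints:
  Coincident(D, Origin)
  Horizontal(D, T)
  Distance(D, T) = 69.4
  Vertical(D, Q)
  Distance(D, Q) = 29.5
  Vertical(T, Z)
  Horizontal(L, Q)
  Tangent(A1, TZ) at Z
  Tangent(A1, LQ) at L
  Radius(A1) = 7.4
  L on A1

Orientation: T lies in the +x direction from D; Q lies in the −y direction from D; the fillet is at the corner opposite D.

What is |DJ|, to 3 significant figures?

65.8

D is at the origin; D and T share the same y with |DT| = 69.4 and T on the +x side, so T = (69.4, 0.00). DQ is vertical with |DQ| = 29.5 and Q on the −y side, so Q = (0.00, -29.5). The virtual corner opposite D is at (69.4, -29.5). The tangent condition forces JZ to be normal to TZ and A1 meets LQ tangentially, so JL is at right angles to LQ, with radius 7.4, so the center J sits 7.4 in from both sides at J = (62.0, -22.1). Then |DJ| = |J − D| = 65.8.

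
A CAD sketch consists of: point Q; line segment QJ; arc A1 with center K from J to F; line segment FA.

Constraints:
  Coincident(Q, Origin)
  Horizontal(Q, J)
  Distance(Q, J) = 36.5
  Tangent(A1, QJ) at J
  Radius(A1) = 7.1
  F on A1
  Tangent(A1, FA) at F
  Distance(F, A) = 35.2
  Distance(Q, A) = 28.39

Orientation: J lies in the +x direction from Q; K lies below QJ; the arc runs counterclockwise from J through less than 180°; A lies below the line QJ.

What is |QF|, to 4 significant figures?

31.46

Checks: ∠(KJ, JQ) = 90.00° ✓; |KJ| = 7.100 ✓; |KF| = 7.100 ✓; ∠(KF, FA) = 90.00° ✓; |FA| = 35.20 ✓; |QA| = 28.39 ✓.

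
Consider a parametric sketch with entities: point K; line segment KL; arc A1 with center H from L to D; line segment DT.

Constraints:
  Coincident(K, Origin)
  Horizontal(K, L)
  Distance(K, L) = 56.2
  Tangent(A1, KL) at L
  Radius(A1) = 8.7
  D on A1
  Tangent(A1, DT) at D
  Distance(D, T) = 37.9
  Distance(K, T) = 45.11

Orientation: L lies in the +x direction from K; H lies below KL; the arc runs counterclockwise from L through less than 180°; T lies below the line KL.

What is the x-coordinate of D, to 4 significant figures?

48.96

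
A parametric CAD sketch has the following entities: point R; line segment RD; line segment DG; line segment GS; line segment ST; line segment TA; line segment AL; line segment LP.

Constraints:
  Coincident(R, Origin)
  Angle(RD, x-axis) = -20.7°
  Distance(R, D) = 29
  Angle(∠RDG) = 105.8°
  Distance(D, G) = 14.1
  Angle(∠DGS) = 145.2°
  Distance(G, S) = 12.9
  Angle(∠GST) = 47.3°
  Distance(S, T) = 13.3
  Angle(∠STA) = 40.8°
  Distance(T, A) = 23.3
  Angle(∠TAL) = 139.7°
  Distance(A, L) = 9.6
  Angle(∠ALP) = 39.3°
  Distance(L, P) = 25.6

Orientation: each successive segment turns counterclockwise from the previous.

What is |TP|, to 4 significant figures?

7.646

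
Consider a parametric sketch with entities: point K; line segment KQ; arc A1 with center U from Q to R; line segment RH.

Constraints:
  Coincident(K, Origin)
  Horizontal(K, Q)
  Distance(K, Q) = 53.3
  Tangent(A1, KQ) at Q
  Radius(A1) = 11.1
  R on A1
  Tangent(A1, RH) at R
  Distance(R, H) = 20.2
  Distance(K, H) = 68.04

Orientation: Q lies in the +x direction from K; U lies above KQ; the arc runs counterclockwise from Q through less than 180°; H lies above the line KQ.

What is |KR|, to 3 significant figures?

65.5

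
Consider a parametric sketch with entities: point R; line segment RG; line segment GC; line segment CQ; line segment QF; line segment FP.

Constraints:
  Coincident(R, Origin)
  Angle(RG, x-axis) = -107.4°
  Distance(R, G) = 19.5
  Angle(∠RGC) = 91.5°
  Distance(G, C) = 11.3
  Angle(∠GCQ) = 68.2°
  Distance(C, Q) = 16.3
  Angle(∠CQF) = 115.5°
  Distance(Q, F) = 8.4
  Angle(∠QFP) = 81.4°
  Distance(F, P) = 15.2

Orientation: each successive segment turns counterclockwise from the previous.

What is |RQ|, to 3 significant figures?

7.22

R is at the origin; RG runs at -107.4° with length 19.5, so G = (-5.83, -18.6). ∠RGC = 91.5° gives GC at -18.9° from the x-axis; with |GC| = 11.3, C = (4.86, -22.3). ∠GCQ = 68.2° gives CQ at 92.9° from the x-axis; with |CQ| = 16.3, Q = (4.03, -5.99). Then |RQ| = |Q − R| = 7.22.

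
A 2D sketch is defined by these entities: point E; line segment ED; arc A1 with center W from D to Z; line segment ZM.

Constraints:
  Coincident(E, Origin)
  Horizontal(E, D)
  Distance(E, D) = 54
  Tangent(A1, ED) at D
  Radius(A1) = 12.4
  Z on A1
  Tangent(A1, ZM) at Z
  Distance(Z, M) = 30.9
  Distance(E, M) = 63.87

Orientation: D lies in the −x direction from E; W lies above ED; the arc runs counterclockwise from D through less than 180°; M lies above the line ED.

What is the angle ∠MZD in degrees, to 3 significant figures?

131°

E is at the origin; E and D share the same y with |ED| = 54.0 and D on the −x side, so D = (-54.0, 0.00). Tangency of A1 to ED means the radius WD is perpendicular to ED, so W = D + (0, 12.4) = (-54.0, 12.4). Since WZ ⟂ ZM (tangency), |WM| = √(12.4² + 30.9²) = 33.3 regardless of where Z sits on A1. So M lies on both circle(E, 63.87) and circle(W, 33.3); the above-ED intersection is M = (-45.7, 44.6). Z is the foot of the tangent from M: Z = (-41.7, 14.0).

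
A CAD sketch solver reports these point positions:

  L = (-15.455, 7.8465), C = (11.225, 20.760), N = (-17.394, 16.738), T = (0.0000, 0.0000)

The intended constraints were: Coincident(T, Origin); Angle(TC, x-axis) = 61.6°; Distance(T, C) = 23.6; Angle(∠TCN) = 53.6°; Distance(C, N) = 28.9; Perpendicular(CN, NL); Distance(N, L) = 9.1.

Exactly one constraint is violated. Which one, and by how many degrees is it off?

Perpendicular(CN, NL) — off by 4.30°.

T = (0.00, 0.00) ✓; TC at 61.60° ✓; |TC| = 23.60 ✓; ∠TCN = 53.60° ✓; |CN| = 28.90 ✓; ∠(CN, NL) = 94.30° ✗; |NL| = 9.100 ✓.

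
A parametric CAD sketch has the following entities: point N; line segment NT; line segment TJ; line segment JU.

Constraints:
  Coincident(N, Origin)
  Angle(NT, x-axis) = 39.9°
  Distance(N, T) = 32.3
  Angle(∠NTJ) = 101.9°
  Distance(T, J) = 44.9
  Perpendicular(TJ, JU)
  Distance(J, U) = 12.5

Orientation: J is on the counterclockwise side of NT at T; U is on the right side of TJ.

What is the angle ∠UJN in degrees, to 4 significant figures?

121.5°

N is at the origin; NT runs at 39.9° with length 32.3, so T = 32.3·(cos 39.9°, sin 39.9°) = (24.78, 20.72). ∠NTJ = 101.9°, so TJ runs at 39.9° + (180° − 101.9°) = 118.0° from the x-axis; with |TJ| = 44.9, J = T + 44.9·(cos 118.0°, sin 118.0°) = (3.700, 60.36). TJ ⟂ JU; with |JU| = 12.5 on the right of TJ, U = J + 12.5·(0.8829, 0.4695) = (14.74, 66.23). Then cos ∠UJN = JU·JN / (|JU||JN|), giving 121.5°.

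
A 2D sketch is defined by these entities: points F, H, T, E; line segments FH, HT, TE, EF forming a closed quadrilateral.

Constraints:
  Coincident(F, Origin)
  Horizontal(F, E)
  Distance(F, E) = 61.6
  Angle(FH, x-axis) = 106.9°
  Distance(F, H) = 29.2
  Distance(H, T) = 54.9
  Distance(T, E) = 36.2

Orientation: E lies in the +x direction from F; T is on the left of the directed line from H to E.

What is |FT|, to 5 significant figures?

56.636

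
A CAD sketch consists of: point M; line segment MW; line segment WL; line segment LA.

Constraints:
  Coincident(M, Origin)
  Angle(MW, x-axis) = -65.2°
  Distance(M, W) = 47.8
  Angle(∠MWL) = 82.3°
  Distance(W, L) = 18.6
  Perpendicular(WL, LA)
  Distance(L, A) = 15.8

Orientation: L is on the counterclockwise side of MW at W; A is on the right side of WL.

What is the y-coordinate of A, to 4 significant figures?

-46.72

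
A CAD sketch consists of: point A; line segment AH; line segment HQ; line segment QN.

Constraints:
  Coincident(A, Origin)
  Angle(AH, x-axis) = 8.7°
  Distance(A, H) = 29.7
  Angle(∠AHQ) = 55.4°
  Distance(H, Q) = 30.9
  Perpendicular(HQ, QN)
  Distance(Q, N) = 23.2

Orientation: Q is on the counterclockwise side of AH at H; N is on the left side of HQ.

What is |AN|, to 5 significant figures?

14.090

∠AHQ = 55.4°, so HQ runs at 8.7° + (180° − 55.4°) = 133.30° from the x-axis; with |HQ| = 30.9, Q = H + 30.9·(cos 133.30°, sin 133.30°) = (8.1665, 26.981). HQ is perpendicular to QN; with |QN| = 23.2 on the left of HQ, N = Q + 23.2·(-0.72777, -0.68582) = (-8.7178, 11.070). Then |AN| = |N − A| = 14.090.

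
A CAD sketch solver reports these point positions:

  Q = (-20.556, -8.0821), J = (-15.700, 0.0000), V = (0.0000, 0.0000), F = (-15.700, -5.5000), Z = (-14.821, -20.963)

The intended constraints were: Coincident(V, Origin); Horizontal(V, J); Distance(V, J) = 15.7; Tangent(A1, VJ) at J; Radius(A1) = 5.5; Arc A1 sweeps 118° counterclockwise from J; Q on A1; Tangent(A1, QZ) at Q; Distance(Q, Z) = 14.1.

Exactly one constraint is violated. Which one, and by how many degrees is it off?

Tangent(A1, QZ) at Q — off by 4.00°.

V = (0.00, 0.00) ✓; V.y = 0.00, J.y = 0.00 ✓; |VJ| = 15.70 ✓; ∠(FJ, JV) = 90.00° ✓; |FJ| = 5.500 ✓; bearing(F→Q) − bearing(F→J) = 118.0° ✓; |FQ| = 5.500 ✓; ∠(FQ, QZ) = 94.00° ✗; |QZ| = 14.10 ✓.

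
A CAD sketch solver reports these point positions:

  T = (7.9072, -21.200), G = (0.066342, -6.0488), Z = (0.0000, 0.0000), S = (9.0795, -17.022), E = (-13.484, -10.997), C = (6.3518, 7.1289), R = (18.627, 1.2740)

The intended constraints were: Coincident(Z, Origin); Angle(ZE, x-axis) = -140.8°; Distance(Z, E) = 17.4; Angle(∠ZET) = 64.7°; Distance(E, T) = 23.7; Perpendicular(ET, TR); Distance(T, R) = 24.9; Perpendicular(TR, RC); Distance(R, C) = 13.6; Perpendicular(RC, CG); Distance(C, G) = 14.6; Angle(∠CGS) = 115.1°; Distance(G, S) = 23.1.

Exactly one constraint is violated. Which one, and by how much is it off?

Distance(G, S) = 23.1 — off by 8.90.

Z = (0.00, 0.00) ✓; ZE at -140.8° ✓; |ZE| = 17.40 ✓; ∠ZET = 64.70° ✓; |ET| = 23.70 ✓; ∠(ET, TR) = 90.00° ✓; |TR| = 24.90 ✓; ∠(TR, RC) = 90.00° ✓; |RC| = 13.60 ✓; ∠(RC, CG) = 90.00° ✓; |CG| = 14.60 ✓; ∠CGS = 115.1° ✓; |GS| = 14.20 ✗.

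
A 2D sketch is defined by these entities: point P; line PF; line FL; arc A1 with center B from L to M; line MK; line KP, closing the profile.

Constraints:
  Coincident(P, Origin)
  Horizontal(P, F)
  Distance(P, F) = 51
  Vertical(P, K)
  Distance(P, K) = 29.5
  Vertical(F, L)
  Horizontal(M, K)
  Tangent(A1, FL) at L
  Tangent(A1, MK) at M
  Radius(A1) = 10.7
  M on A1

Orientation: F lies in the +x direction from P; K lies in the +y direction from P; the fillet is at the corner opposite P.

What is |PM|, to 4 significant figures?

49.94

P is at the origin; P and F share the same y with |PF| = 51.0 and F on the +x side, so F = (51.00, 0.000). PK is vertical with |PK| = 29.5 and K on the +y side, so K = (0.000, 29.50). The virtual corner opposite P is at (51.00, 29.50). Tangency of A1 to FL means the radius BL is perpendicular to FL and tangency of A1 to MK means the radius BM is perpendicular to MK, with radius 10.7, so the center B sits 10.7 in from both sides at B = (40.30, 18.80). That places the tangent points at L = (51.00, 18.80) on FL and M = (40.30, 29.50) on MK. Then |PM| = |M − P| = 49.94.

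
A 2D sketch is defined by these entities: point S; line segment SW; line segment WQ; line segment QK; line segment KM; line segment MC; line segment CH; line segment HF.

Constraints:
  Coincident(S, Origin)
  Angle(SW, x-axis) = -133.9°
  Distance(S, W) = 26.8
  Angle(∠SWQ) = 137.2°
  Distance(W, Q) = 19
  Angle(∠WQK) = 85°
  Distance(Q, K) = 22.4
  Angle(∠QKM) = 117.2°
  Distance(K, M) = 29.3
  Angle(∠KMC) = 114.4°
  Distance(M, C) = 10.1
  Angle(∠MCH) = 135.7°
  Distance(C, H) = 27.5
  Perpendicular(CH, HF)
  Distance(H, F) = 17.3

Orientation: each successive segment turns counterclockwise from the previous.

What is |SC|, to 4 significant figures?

8.537

S is at the origin; SW runs at -133.9° with length 26.8, so W = (-18.58, -19.31). ∠SWQ = 137.2° gives WQ at -91.10° from the x-axis; with |WQ| = 19.0, Q = (-18.95, -38.31). ∠WQK = 85.0° gives QK at 3.900° from the x-axis; with |QK| = 22.4, K = (3.400, -36.78). ∠QKM = 117.2° gives KM at 66.70° from the x-axis; with |KM| = 29.3, M = (14.99, -9.873). ∠KMC = 114.4° gives MC at 132.3° from the x-axis; with |MC| = 10.1, C = (8.192, -2.403). Then |SC| = |C − S| = 8.537.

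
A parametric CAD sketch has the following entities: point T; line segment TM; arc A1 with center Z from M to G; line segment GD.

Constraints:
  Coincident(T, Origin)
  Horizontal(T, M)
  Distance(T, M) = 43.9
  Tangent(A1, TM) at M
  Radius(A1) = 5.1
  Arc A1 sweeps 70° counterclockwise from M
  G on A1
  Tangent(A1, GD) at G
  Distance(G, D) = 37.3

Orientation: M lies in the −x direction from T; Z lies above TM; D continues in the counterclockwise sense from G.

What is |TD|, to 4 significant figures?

46.58

T is at the origin; TM is horizontal with |TM| = 43.9 and M on the −x side, so M = (-43.90, 0.000). Tangency of A1 to TM means the radius ZM is perpendicular to TM, so Z = M + (0, 5.1) = (-43.90, 5.100). On A1, M sits at bearing -90° from Z; a 70° counterclockwise sweep puts G at bearing -20°, so G = Z + 5.1·(cos -20°, sin -20°) = (-39.11, 3.356). The tangent condition forces ZG to be normal to GD, so GD runs along (−sin -20°, cos -20°); with |GD| = 37.3, D = (-26.35, 38.41). Then |TD| = |D − T| = 46.58.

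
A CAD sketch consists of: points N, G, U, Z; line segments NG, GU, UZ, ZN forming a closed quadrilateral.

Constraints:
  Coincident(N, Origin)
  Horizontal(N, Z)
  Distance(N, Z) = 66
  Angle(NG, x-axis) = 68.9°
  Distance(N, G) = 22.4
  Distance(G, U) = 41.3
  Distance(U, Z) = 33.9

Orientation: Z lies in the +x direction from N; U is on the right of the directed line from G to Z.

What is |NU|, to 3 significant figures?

35.8

Checks: |GU| = 41.30 ✓; |UZ| = 33.90 ✓.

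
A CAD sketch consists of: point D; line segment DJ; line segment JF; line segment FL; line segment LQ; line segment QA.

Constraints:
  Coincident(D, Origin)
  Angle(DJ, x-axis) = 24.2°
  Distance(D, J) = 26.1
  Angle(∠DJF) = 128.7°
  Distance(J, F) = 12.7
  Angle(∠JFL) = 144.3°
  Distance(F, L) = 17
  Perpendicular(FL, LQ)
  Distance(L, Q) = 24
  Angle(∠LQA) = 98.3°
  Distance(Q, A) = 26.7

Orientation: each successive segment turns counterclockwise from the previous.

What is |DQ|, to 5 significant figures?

30.204

∠JFL = 144.3° gives FL at 111.20° from the x-axis; with |FL| = 17.0, L = (20.839, 38.844). FL ⟂ LQ, so LQ runs at -158.80°; with |LQ| = 24.0, Q = (-1.5372, 30.165). Then |DQ| = |Q − D| = 30.204.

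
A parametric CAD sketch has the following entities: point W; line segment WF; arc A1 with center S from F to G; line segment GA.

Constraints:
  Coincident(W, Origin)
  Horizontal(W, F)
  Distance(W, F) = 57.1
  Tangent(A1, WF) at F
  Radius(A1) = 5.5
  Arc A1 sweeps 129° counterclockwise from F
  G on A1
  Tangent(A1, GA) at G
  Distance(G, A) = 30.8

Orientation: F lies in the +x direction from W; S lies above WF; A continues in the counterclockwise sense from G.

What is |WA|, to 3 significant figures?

53.3

On A1, F sits at bearing -90° from S; a 129° counterclockwise sweep puts G at bearing 39°, so G = S + 5.5·(cos 39°, sin 39°) = (61.4, 8.96). Tangency of A1 to GA means the radius SG is perpendicular to GA, so GA runs along (−sin 39°, cos 39°); with |GA| = 30.8, A = (42.0, 32.9). Then |WA| = |A − W| = 53.3.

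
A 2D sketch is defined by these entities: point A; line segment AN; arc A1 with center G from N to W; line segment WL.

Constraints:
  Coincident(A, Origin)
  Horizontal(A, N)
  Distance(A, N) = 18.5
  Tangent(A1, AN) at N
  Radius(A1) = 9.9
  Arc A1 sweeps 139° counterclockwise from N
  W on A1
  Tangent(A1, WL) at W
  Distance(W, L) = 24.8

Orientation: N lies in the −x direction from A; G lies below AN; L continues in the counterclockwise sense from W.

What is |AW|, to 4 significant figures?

30.44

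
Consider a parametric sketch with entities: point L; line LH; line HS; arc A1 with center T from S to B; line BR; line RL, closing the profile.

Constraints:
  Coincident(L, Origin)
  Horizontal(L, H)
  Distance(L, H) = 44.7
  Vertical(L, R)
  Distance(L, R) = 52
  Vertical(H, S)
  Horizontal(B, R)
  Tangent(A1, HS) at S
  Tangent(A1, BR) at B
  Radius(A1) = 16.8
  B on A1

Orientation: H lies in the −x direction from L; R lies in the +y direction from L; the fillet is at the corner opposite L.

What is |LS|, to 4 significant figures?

56.90

L is at the origin; LH is horizontal with |LH| = 44.7 and H on the −x side, so H = (-44.70, 0.000). L and R share the same x with |LR| = 52.0 and R on the +y side, so R = (0.000, 52.00). The virtual corner opposite L is at (-44.70, 52.00). Tangency of A1 to HS means the radius TS is perpendicular to HS and A1 meets BR tangentially, so TB is at right angles to BR, with radius 16.8, so the center T sits 16.8 in from both sides at T = (-27.90, 35.20). That places the tangent points at S = (-44.70, 35.20) on HS and B = (-27.90, 52.00) on BR. Then |LS| = |S − L| = 56.90.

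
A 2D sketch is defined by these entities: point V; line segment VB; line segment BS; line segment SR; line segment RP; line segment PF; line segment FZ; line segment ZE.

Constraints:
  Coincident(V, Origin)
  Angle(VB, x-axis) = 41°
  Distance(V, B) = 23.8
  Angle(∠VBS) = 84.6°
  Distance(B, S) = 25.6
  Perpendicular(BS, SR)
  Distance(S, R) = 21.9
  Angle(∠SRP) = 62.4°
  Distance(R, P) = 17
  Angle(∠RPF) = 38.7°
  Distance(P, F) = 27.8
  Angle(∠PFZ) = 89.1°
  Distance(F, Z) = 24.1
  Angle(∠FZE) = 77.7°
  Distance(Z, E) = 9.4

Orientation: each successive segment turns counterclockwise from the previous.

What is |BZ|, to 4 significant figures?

53.10

∠RPF = 38.7° gives PF at 125.3° from the x-axis; with |PF| = 27.8, F = (-15.40, 35.41). ∠PFZ = 89.1° gives FZ at -143.8° from the x-axis; with |FZ| = 24.1, Z = (-34.85, 21.18). Then |BZ| = |Z − B| = 53.10.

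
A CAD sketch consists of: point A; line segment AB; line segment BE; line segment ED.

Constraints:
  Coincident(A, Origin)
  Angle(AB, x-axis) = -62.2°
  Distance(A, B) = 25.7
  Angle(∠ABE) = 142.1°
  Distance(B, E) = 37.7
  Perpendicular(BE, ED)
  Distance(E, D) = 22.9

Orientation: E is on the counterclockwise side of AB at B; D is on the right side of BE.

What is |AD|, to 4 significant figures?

69.70

A is at the origin; AB runs at -62.2° with length 25.7, so B = 25.7·(cos -62.2°, sin -62.2°) = (11.99, -22.73). ∠ABE = 142.1°, so BE runs at -62.2° + (180° − 142.1°) = -24.30° from the x-axis; with |BE| = 37.7, E = B + 37.7·(cos -24.30°, sin -24.30°) = (46.35, -38.25). The perpendicularity gives ED at right angles to BE; with |ED| = 22.9 on the right of BE, D = E + 22.9·(-0.4115, -0.9114) = (36.92, -59.12). Then |AD| = |D − A| = 69.70.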